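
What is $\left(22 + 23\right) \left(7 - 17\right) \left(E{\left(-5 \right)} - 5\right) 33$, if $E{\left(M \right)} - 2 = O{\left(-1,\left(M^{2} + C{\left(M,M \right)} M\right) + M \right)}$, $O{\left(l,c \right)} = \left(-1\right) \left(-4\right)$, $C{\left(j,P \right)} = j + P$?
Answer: $-14850$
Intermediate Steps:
$C{\left(j,P \right)} = P + j$
$O{\left(l,c \right)} = 4$
$E{\left(M \right)} = 6$ ($E{\left(M \right)} = 2 + 4 = 6$)
$\left(22 + 23\right) \left(7 - 17\right) \left(E{\left(-5 \right)} - 5\right) 33 = \left(22 + 23\right) \left(7 - 17\right) \left(6 - 5\right) 33 = 45 \left(-10\right) 1 \cdot 33 = \left(-450\right) 1 \cdot 33 = \left(-450\right) 33 = -14850$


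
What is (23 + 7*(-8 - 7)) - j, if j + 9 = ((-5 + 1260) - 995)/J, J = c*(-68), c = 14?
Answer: -17309/238 ≈ -72.727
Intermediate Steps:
J = -952 (J = 14*(-68) = -952)
j = -2207/238 (j = -9 + ((-5 + 1260) - 995)/(-952) = -9 + (1255 - 995)*(-1/952) = -9 + 260*(-1/952) = -9 - 65/238 = -2207/238 ≈ -9.2731)
(23 + 7*(-8 - 7)) - j = (23 + 7*(-8 - 7)) - 1*(-2207/238) = (23 + 7*(-15)) + 2207/238 = (23 - 105) + 2207/238 = -82 + 2207/238 = -17309/238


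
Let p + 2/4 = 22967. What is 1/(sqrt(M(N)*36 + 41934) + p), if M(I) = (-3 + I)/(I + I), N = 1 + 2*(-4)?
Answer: 214354/4922569517 - 4*sqrt(2056026)/14767708551 ≈ 4.3157e-5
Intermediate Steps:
p = 45933/2 (p = -1/2 + 22967 = 45933/2 ≈ 22967.)
N = -7 (N = 1 - 8 = -7)
M(I) = (-3 + I)/(2*I) (M(I) = (-3 + I)/((2*I)) = (-3 + I)*(1/(2*I)) = (-3 + I)/(2*I))
1/(sqrt(M(N)*36 + 41934) + p) = 1/(sqrt(((1/2)*(-3 - 7)/(-7))*36 + 41934) + 45933/2) = 1/(sqrt(((1/2)*(-1/7)*(-10))*36 + 41934) + 45933/2) = 1/(sqrt((5/7)*36 + 41934) + 45933/2) = 1/(sqrt(180/7 + 41934) + 45933/2) = 1/(sqrt(293718/7) + 45933/2) = 1/(sqrt(2056026)/7 + 45933/2) = 1/(45933/2 + sqrt(2056026)/7)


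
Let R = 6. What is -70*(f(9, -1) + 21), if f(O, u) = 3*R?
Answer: -2730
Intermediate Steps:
f(O, u) = 18 (f(O, u) = 3*6 = 18)
-70*(f(9, -1) + 21) = -70*(18 + 21) = -70*39 = -2730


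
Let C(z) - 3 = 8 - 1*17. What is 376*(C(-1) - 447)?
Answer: -170328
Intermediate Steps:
C(z) = -6 (C(z) = 3 + (8 - 1*17) = 3 + (8 - 17) = 3 - 9 = -6)
376*(C(-1) - 447) = 376*(-6 - 447) = 376*(-453) = -170328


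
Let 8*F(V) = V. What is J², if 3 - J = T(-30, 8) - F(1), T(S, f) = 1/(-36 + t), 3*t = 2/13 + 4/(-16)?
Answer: 20099583529/2022121024 ≈ 9.9398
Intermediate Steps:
t = -5/156 (t = (2/13 + 4/(-16))/3 = (2*(1/13) + 4*(-1/16))/3 = (2/13 - ¼)/3 = (⅓)*(-5/52) = -5/156 ≈ -0.032051)
T(S, f) = -156/5621 (T(S, f) = 1/(-36 - 5/156) = 1/(-5621/156) = -156/5621)
F(V) = V/8
J = 141773/44968 (J = 3 - (-156/5621 - 1/8) = 3 - (-156/5621 - 1*⅛) = 3 - (-156/5621 - ⅛) = 3 - 1*(-6869/44968) = 3 + 6869/44968 = 141773/44968 ≈ 3.1528)
J² = (141773/44968)² = 20099583529/2022121024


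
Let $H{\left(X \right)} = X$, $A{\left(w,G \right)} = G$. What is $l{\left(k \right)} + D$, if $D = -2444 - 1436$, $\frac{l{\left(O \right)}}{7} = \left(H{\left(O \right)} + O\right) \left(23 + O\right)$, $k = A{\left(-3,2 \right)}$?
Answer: $-3180$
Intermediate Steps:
$k = 2$
$l{\left(O \right)} = 14 O \left(23 + O\right)$ ($l{\left(O \right)} = 7 \left(O + O\right) \left(23 + O\right) = 7 \cdot 2 O \left(23 + O\right) = 14 O \left(23 + O\right)$)
$D = -3880$ ($D = -2444 - 1436 = -3880$)
$l{\left(k \right)} + D = 14 \cdot 2 \left(23 + 2\right) - 3880 = 14 \cdot 2 \cdot 25 - 3880 = 700 - 3880 = -3180$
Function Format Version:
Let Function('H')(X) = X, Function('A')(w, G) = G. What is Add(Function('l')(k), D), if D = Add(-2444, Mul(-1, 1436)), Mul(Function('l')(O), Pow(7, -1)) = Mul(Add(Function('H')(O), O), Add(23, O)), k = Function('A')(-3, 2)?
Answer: -3180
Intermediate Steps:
k = 2
Function('l')(O) = Mul(14, O, Add(23, O)) (Function('l')(O) = Mul(7, Mul(Add(O, O), Add(23, O))) = Mul(7, Mul(Mul(2, O), Add(23, O))) = Mul(7, Mul(2, O, Add(23, O))) = Mul(14, O, Add(23, O)))
D = -3880 (D = Add(-2444, -1436) = -3880)
Add(Function('l')(k), D) = Add(Mul(14, 2, Add(23, 2)), -3880) = Add(Mul(14, 2, 25), -3880) = Add(700, -3880) = -3180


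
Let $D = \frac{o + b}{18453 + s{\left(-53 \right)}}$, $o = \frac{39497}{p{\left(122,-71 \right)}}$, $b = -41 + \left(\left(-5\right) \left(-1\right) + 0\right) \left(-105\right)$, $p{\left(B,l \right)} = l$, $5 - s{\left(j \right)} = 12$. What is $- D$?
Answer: $\frac{79683}{1309666} \approx 0.060842$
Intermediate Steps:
$s{\left(j \right)} = -7$ ($s{\left(j \right)} = 5 - 12 = -7$)
$b = -566$ ($b = -41 + \left(5 + 0\right) \left(-105\right) = -41 + 5 \left(-105\right) = -41 - 525 = -566$)
$o = - \frac{39497}{71}$ ($o = \frac{39497}{-71} = 39497 \left(- \frac{1}{71}\right) = - \frac{39497}{71} \approx -556.3$)
$D = - \frac{79683}{1309666}$ ($D = \frac{- \frac{39497}{71} - 566}{18453 - 7} = - \frac{79683}{71 \cdot 18446} = \left(- \frac{79683}{71}\right) \frac{1}{18446} = - \frac{79683}{1309666} \approx -0.060842$)
$- D = \left(-1\right) \left(- \frac{79683}{1309666}\right) = \frac{79683}{1309666}$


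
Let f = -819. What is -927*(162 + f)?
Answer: 609039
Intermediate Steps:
-927*(162 + f) = -927*(162 - 819) = -927*(-657) = 609039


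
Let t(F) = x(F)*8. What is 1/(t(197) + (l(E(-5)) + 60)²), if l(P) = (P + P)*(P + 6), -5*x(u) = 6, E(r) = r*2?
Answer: 5/97952 ≈ 5.1045e-5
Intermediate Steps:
E(r) = 2*r
x(u) = -6/5 (x(u) = -⅕*6 = -6/5)
l(P) = 2*P*(6 + P) (l(P) = (2*P)*(6 + P) = 2*P*(6 + P))
t(F) = -48/5 (t(F) = -6/5*8 = -48/5)
1/(t(197) + (l(E(-5)) + 60)²) = 1/(-48/5 + (2*(2*(-5))*(6 + 2*(-5)) + 60)²) = 1/(-48/5 + (2*(-10)*(6 - 10) + 60)²) = 1/(-48/5 + (2*(-10)*(-4) + 60)²) = 1/(-48/5 + (80 + 60)²) = 1/(-48/5 + 140²) = 1/(-48/5 + 19600) = 1/(97952/5) = 5/97952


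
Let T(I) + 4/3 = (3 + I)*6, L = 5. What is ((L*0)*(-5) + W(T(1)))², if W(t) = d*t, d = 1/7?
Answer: 4624/441 ≈ 10.485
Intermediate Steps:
T(I) = 50/3 + 6*I (T(I) = -4/3 + (3 + I)*6 = -4/3 + (18 + 6*I) = 50/3 + 6*I)
d = ⅐ ≈ 0.14286
W(t) = t/7
((L*0)*(-5) + W(T(1)))² = ((5*0)*(-5) + (50/3 + 6*1)/7)² = (0*(-5) + (50/3 + 6)/7)² = (0 + (⅐)*(68/3))² = (0 + 68/21)² = (68/21)² = 4624/441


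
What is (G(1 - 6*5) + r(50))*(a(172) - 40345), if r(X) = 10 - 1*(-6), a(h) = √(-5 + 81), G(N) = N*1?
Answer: 524485 - 26*√19 ≈ 5.2437e+5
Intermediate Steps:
G(N) = N
a(h) = 2*√19 (a(h) = √76 = 2*√19)
r(X) = 16 (r(X) = 10 + 6 = 16)
(G(1 - 6*5) + r(50))*(a(172) - 40345) = ((1 - 6*5) + 16)*(2*√19 - 40345) = ((1 - 30) + 16)*(-40345 + 2*√19) = (-29 + 16)*(-40345 + 2*√19) = -13*(-40345 + 2*√19) = 524485 - 26*√19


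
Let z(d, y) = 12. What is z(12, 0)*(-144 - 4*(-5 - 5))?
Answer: -1248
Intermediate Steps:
z(12, 0)*(-144 - 4*(-5 - 5)) = 12*(-144 - 4*(-5 - 5)) = 12*(-144 - 4*(-10)) = 12*(-144 + 40) = 12*(-104) = -1248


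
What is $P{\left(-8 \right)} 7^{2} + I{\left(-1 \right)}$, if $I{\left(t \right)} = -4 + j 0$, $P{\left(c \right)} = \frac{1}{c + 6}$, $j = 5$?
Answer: $- \frac{57}{2} \approx -28.5$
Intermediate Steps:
$P{\left(c \right)} = \frac{1}{6 + c}$
$I{\left(t \right)} = -4$ ($I{\left(t \right)} = -4 + 5 \cdot 0 = -4 + 0 = -4$)
$P{\left(-8 \right)} 7^{2} + I{\left(-1 \right)} = \frac{7^{2}}{6 - 8} - 4 = \frac{1}{-2} \cdot 49 - 4 = \left(- \frac{1}{2}\right) 49 - 4 = - \frac{49}{2} - 4 = - \frac{57}{2}$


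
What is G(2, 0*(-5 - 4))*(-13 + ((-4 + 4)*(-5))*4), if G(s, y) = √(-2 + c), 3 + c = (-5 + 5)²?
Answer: -13*I*√5 ≈ -29.069*I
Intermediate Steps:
c = -3 (c = -3 + (-5 + 5)² = -3 + 0² = -3 + 0 = -3)
G(s, y) = I*√5 (G(s, y) = √(-2 - 3) = √(-5) = I*√5)
G(2, 0*(-5 - 4))*(-13 + ((-4 + 4)*(-5))*4) = (I*√5)*(-13 + ((-4 + 4)*(-5))*4) = (I*√5)*(-13 + (0*(-5))*4) = (I*√5)*(-13 + 0*4) = (I*√5)*(-13 + 0) = (I*√5)*(-13) = -13*I*√5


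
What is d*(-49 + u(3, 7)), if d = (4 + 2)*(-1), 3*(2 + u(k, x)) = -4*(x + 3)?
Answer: 386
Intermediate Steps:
u(k, x) = -6 - 4*x/3 (u(k, x) = -2 + (-4*(x + 3))/3 = -2 + (-4*(3 + x))/3 = -2 + (-12 - 4*x)/3 = -2 + (-4 - 4*x/3) = -6 - 4*x/3)
d = -6 (d = 6*(-1) = -6)
d*(-49 + u(3, 7)) = -6*(-49 + (-6 - 4/3*7)) = -6*(-49 + (-6 - 28/3)) = -6*(-49 - 46/3) = -6*(-193/3) = 386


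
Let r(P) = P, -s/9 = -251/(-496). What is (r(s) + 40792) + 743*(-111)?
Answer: -20676035/496 ≈ -41686.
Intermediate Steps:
s = -2259/496 (s = -(-2259)/(-496) = -(-2259)*(-1)/496 = -9*251/496 = -2259/496 ≈ -4.5544)
(r(s) + 40792) + 743*(-111) = (-2259/496 + 40792) + 743*(-111) = 20230573/496 - 82473 = -20676035/496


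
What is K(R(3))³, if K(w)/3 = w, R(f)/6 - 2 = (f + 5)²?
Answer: 1676676672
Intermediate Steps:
R(f) = 12 + 6*(5 + f)² (R(f) = 12 + 6*(f + 5)² = 12 + 6*(5 + f)²)
K(w) = 3*w
K(R(3))³ = (3*(12 + 6*(5 + 3)²))³ = (3*(12 + 6*8²))³ = (3*(12 + 6*64))³ = (3*(12 + 384))³ = (3*396)³ = 1188³ = 1676676672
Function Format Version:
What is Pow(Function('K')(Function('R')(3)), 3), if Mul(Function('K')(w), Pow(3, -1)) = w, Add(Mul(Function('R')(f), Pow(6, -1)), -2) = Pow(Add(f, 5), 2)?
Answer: 1676676672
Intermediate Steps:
Function('R')(f) = Add(12, Mul(6, Pow(Add(5, f), 2))) (Function('R')(f) = Add(12, Mul(6, Pow(Add(f, 5), 2))) = Add(12, Mul(6, Pow(Add(5, f), 2))))
Function('K')(w) = Mul(3, w)
Pow(Function('K')(Function('R')(3)), 3) = Pow(Mul(3, Add(12, Mul(6, Pow(Add(5, 3), 2)))), 3) = Pow(Mul(3, Add(12, Mul(6, Pow(8, 2)))), 3) = Pow(Mul(3, Add(12, Mul(6, 64))), 3) = Pow(Mul(3, Add(12, 384)), 3) = Pow(Mul(3, 396), 3) = Pow(1188, 3) = 1676676672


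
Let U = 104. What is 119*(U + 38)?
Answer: 16898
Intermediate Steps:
119*(U + 38) = 119*(104 + 38) = 119*142 = 16898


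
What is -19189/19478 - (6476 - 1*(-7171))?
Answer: -265835455/19478 ≈ -13648.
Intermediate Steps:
-19189/19478 - (6476 - 1*(-7171)) = -19189*1/19478 - (6476 + 7171) = -19189/19478 - 1*13647 = -19189/19478 - 13647 = -265835455/19478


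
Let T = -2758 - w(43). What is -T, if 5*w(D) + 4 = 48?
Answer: 13834/5 ≈ 2766.8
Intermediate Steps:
w(D) = 44/5 (w(D) = -4/5 + (1/5)*48 = -4/5 + 48/5 = 44/5)
T = -13834/5 (T = -2758 - 1*44/5 = -2758 - 44/5 = -13834/5 ≈ -2766.8)
-T = -1*(-13834/5) = 13834/5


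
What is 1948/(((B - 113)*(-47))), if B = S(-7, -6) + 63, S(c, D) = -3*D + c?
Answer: 1948/1833 ≈ 1.0627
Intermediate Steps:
S(c, D) = c - 3*D
B = 74 (B = (-7 - 3*(-6)) + 63 = (-7 + 18) + 63 = 11 + 63 = 74)
1948/(((B - 113)*(-47))) = 1948/(((74 - 113)*(-47))) = 1948/((-39*(-47))) = 1948/1833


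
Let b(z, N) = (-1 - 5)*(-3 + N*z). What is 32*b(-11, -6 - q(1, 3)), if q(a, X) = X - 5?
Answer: -7872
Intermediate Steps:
q(a, X) = -5 + X
b(z, N) = 18 - 6*N*z (b(z, N) = -6*(-3 + N*z) = 18 - 6*N*z)
32*b(-11, -6 - q(1, 3)) = 32*(18 - 6*(-6 - (-5 + 3))*(-11)) = 32*(18 - 6*(-6 - 1*(-2))*(-11)) = 32*(18 - 6*(-6 + 2)*(-11)) = 32*(18 - 6*(-4)*(-11)) = 32*(18 - 264) = 32*(-246) = -7872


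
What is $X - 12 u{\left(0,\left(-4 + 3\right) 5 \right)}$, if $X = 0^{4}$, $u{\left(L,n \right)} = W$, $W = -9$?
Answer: $108$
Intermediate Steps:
$u{\left(L,n \right)} = -9$
$X = 0$
$X - 12 u{\left(0,\left(-4 + 3\right) 5 \right)} = 0 - -108 = 0 + 108 = 108$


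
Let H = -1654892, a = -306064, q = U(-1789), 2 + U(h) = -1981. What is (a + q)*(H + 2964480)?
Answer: -403414654636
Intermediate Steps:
U(h) = -1983 (U(h) = -2 - 1981 = -1983)
q = -1983
(a + q)*(H + 2964480) = (-306064 - 1983)*(-1654892 + 2964480) = -308047*1309588 = -403414654636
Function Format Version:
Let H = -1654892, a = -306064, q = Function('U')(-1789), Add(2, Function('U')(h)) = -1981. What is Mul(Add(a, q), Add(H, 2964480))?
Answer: -403414654636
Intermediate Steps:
Function('U')(h) = -1983 (Function('U')(h) = Add(-2, -1981) = -1983)
q = -1983
Mul(Add(a, q), Add(H, 2964480)) = Mul(Add(-306064, -1983), Add(-1654892, 2964480)) = Mul(-308047, 1309588) = -403414654636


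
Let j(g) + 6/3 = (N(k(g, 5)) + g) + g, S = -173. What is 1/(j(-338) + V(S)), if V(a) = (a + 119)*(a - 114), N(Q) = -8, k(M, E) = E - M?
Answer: 1/14812 ≈ 6.7513e-5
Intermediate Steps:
j(g) = -10 + 2*g (j(g) = -2 + ((-8 + g) + g) = -2 + (-8 + 2*g) = -10 + 2*g)
V(a) = (-114 + a)*(119 + a) (V(a) = (119 + a)*(-114 + a) = (-114 + a)*(119 + a))
1/(j(-338) + V(S)) = 1/((-10 + 2*(-338)) + (-13566 + (-173)² + 5*(-173))) = 1/((-10 - 676) + (-13566 + 29929 - 865)) = 1/(-686 + 15498) = 1/14812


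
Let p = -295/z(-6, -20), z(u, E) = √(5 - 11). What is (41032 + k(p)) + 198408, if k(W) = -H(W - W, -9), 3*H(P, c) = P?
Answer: 239440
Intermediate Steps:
H(P, c) = P/3
z(u, E) = I*√6 (z(u, E) = √(-6) = I*√6)
p = 295*I*√6/6 (p = -295*(-I*√6/6) = -(-295)*I*√6/6 = 295*I*√6/6 ≈ 120.43*I)
k(W) = 0 (k(W) = -(W - W)/3 = -0/3 = -1*0 = 0)
(41032 + k(p)) + 198408 = (41032 + 0) + 198408 = 41032 + 198408 = 239440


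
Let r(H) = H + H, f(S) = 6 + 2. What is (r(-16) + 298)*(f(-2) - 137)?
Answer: -34314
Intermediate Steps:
f(S) = 8
r(H) = 2*H
(r(-16) + 298)*(f(-2) - 137) = (2*(-16) + 298)*(8 - 137) = (-32 + 298)*(-129) = 266*(-129) = -34314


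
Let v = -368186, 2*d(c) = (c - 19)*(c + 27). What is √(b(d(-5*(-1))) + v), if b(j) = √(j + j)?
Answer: √(-368186 + 8*I*√7) ≈ 0.017 + 606.78*I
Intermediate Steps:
d(c) = (-19 + c)*(27 + c)/2 (d(c) = ((c - 19)*(c + 27))/2 = ((-19 + c)*(27 + c))/2 = (-19 + c)*(27 + c)/2)
b(j) = √2*√j (b(j) = √(2*j) = √2*√j)
√(b(d(-5*(-1))) + v) = √(√2*√(-513/2 + (-5*(-1))²/2 + 4*(-5*(-1))) - 368186) = √(√2*√(-513/2 + (½)*5² + 4*5) - 368186) = √(√2*√(-513/2 + (½)*25 + 20) - 368186) = √(√2*√(-513/2 + 25/2 + 20) - 368186) = √(√2*√(-224) - 368186) = √(√2*(4*I*√14) - 368186) = √(8*I*√7 - 368186) = √(-368186 + 8*I*√7)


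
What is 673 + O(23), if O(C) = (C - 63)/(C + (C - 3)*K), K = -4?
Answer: 38401/57 ≈ 673.70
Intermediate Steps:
O(C) = (-63 + C)/(12 - 3*C) (O(C) = (C - 63)/(C + (C - 3)*(-4)) = (-63 + C)/(C + (-3 + C)*(-4)) = (-63 + C)/(C + (12 - 4*C)) = (-63 + C)/(12 - 3*C))
673 + O(23) = 673 + (-63 + 23)/(3*(4 - 1*23)) = 673 + (⅓)*(-40)/(4 - 23) = 673 + (⅓)*(-40)/(-19) = 673 + (⅓)*(-1/19)*(-40) = 673 + 40/57 = 38401/57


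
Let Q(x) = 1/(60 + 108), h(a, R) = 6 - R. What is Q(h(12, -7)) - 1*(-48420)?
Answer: 8134561/168 ≈ 48420.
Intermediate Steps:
Q(x) = 1/168
Q(h(12, -7)) - 1*(-48420) = 1/168 - 1*(-48420) = 1/168 + 48420 = 8134561/168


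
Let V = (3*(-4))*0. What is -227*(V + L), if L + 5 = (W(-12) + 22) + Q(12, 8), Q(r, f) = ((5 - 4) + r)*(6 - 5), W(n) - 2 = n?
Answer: -4540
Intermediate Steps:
W(n) = 2 + n
Q(r, f) = 1 + r (Q(r, f) = (1 + r)*1 = 1 + r)
L = 20 (L = -5 + (((2 - 12) + 22) + (1 + 12)) = -5 + ((-10 + 22) + 13) = -5 + (12 + 13) = -5 + 25 = 20)
V = 0 (V = -12*0 = 0)
-227*(V + L) = -227*(0 + 20) = -227*20 = -4540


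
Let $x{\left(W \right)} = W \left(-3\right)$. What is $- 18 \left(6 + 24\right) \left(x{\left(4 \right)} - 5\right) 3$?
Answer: $27540$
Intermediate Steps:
$x{\left(W \right)} = - 3 W$
$- 18 \left(6 + 24\right) \left(x{\left(4 \right)} - 5\right) 3 = - 18 \left(6 + 24\right) \left(\left(-3\right) 4 - 5\right) 3 = - 18 \cdot 30 \left(-12 - 5\right) 3 = - 18 \cdot 30 \left(-17\right) 3 = \left(-18\right) \left(-510\right) 3 = 9180 \cdot 3 = 27540$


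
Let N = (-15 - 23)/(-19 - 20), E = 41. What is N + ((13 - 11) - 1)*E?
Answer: 1637/39 ≈ 41.974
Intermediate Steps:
N = 38/39 (N = -38/(-39) = -38*(-1/39) = 38/39 ≈ 0.97436)
N + ((13 - 11) - 1)*E = 38/39 + ((13 - 11) - 1)*41 = 38/39 + (2 - 1)*41 = 38/39 + 1*41 = 38/39 + 41 = 1637/39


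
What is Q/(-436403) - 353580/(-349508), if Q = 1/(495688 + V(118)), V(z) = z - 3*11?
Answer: 19124861503269628/18904610255996663 ≈ 1.0117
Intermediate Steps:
V(z) = -33 + z (V(z) = z - 33 = -33 + z)
Q = 1/495773 (Q = 1/(495688 + (-33 + 118)) = 1/(495688 + 85) = 1/495773 ≈ 2.0171e-6)
Q/(-436403) - 353580/(-349508) = (1/495773)/(-436403) - 353580/(-349508) = (1/495773)*(-1/436403) - 353580*(-1/349508) = -1/216356824519 + 88395/87377 = 19124861503269628/18904610255996663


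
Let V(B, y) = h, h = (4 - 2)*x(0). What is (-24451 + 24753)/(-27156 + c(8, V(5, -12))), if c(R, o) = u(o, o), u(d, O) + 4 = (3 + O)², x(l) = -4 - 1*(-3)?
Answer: -302/27159 ≈ -0.011120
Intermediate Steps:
x(l) = -1 (x(l) = -4 + 3 = -1)
u(d, O) = -4 + (3 + O)²
h = -2 (h = (4 - 2)*(-1) = 2*(-1) = -2)
V(B, y) = -2
c(R, o) = -4 + (3 + o)²
(-24451 + 24753)/(-27156 + c(8, V(5, -12))) = (-24451 + 24753)/(-27156 + (-4 + (3 - 2)²)) = 302/(-27156 + (-4 + 1²)) = 302/(-27156 + (-4 + 1)) = 302/(-27156 - 3) = 302/(-27159) = 302*(-1/27159) = -302/27159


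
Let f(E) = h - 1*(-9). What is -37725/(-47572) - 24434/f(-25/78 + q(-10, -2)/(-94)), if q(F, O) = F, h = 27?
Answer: -290254037/428148 ≈ -677.93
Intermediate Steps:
f(E) = 36 (f(E) = 27 - 1*(-9) = 27 + 9 = 36)
-37725/(-47572) - 24434/f(-25/78 + q(-10, -2)/(-94)) = -37725/(-47572) - 24434/36 = -37725*(-1/47572) - 24434*1/36 = 37725/47572 - 12217/18 = -290254037/428148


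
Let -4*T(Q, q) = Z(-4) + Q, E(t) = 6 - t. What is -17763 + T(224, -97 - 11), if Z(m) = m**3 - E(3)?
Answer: -71209/4 ≈ -17802.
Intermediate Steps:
Z(m) = -3 + m**3 (Z(m) = m**3 - (6 - 1*3) = m**3 - (6 - 3) = m**3 - 1*3 = m**3 - 3 = -3 + m**3)
T(Q, q) = 67/4 - Q/4 (T(Q, q) = -((-3 + (-4)**3) + Q)/4 = -((-3 - 64) + Q)/4 = -(-67 + Q)/4 = 67/4 - Q/4)
-17763 + T(224, -97 - 11) = -17763 + (67/4 - 1/4*224) = -17763 + (67/4 - 56) = -17763 - 157/4 = -71209/4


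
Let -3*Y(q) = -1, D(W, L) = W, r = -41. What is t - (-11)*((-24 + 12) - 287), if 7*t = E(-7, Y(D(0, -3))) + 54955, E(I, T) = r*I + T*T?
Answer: 289972/63 ≈ 4602.7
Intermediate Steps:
Y(q) = ⅓ (Y(q) = -⅓*(-1) = ⅓)
E(I, T) = T² - 41*I (E(I, T) = -41*I + T*T = -41*I + T² = T² - 41*I)
t = 497179/63 (t = (((⅓)² - 41*(-7)) + 54955)/7 = ((⅑ + 287) + 54955)/7 = (2584/9 + 54955)/7 = (⅐)*(497179/9) = 497179/63 ≈ 7891.7)
t - (-11)*((-24 + 12) - 287) = 497179/63 - (-11)*((-24 + 12) - 287) = 497179/63 - (-11)*(-12 - 287) = 497179/63 - (-11)*(-299) = 497179/63 - 1*3289 = 497179/63 - 3289 = 289972/63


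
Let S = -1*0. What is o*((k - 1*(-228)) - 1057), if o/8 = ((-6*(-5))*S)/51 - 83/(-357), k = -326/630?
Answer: -173501872/112455 ≈ -1542.9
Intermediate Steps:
S = 0
k = -163/315 (k = -326*1/630 = -163/315 ≈ -0.51746)
o = 664/357 (o = 8*((-6*(-5)*0)/51 - 83/(-357)) = 8*((30*0)*(1/51) - 83*(-1/357)) = 8*(0*(1/51) + 83/357) = 8*(0 + 83/357) = 8*(83/357) = 664/357 ≈ 1.8599)
o*((k - 1*(-228)) - 1057) = 664*((-163/315 - 1*(-228)) - 1057)/357 = 664*((-163/315 + 228) - 1057)/357 = 664*(71657/315 - 1057)/357 = (664/357)*(-261298/315) = -173501872/112455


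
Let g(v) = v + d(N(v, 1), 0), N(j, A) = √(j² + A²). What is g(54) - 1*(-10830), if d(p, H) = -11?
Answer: 10873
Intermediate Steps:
N(j, A) = √(A² + j²)
g(v) = -11 + v (g(v) = v - 11 = -11 + v)
g(54) - 1*(-10830) = (-11 + 54) - 1*(-10830) = 43 + 10830 = 10873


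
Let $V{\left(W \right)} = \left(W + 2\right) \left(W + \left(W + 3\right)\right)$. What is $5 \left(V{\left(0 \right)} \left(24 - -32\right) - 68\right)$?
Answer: $1340$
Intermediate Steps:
$V{\left(W \right)} = \left(2 + W\right) \left(3 + 2 W\right)$ ($V{\left(W \right)} = \left(2 + W\right) \left(W + \left(3 + W\right)\right) = \left(2 + W\right) \left(3 + 2 W\right)$)
$5 \left(V{\left(0 \right)} \left(24 - -32\right) - 68\right) = 5 \left(\left(6 + 2 \cdot 0^{2} + 7 \cdot 0\right) \left(24 - -32\right) - 68\right) = 5 \left(\left(6 + 2 \cdot 0 + 0\right) \left(24 + 32\right) - 68\right) = 5 \left(\left(6 + 0 + 0\right) 56 - 68\right) = 5 \left(6 \cdot 56 - 68\right) = 5 \left(336 - 68\right) = 5 \cdot 268 = 1340$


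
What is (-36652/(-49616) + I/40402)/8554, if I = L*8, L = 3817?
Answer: 53498005/306200455288 ≈ 0.00017472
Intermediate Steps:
I = 30536 (I = 3817*8 = 30536)
(-36652/(-49616) + I/40402)/8554 = (-36652/(-49616) + 30536/40402)/8554 = (-36652*(-1/49616) + 30536*(1/40402))*(1/8554) = (1309/1772 + 15268/20201)*(1/8554) = (53498005/35796172)*(1/8554) = 53498005/306200455288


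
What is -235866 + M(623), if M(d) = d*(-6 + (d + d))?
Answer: 536654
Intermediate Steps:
M(d) = d*(-6 + 2*d)
-235866 + M(623) = -235866 + 2*623*(-3 + 623) = -235866 + 2*623*620 = -235866 + 772520 = 536654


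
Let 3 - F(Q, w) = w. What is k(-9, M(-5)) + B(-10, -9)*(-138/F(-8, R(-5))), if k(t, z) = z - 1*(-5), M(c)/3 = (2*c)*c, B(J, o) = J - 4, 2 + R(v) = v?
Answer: 1741/5 ≈ 348.20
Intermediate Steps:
R(v) = -2 + v
B(J, o) = -4 + J
F(Q, w) = 3 - w
M(c) = 6*c² (M(c) = 3*((2*c)*c) = 3*(2*c²) = 6*c²)
k(t, z) = 5 + z (k(t, z) = z + 5 = 5 + z)
k(-9, M(-5)) + B(-10, -9)*(-138/F(-8, R(-5))) = (5 + 6*(-5)²) + (-4 - 10)*(-138/(3 - (-2 - 5))) = (5 + 6*25) - (-1932)/(3 - 1*(-7)) = (5 + 150) - (-1932)/(3 + 7) = 155 - (-1932)/10 = 155 - 14*(-69/5) = 155 + 966/5 = 1741/5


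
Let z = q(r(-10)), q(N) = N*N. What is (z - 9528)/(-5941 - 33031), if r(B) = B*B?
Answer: -118/9743 ≈ -0.012111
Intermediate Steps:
r(B) = B**2
q(N) = N**2
z = 10000 (z = ((-10)**2)**2 = 100**2 = 10000)
(z - 9528)/(-5941 - 33031) = (10000 - 9528)/(-5941 - 33031) = 472/(-38972) = 472*(-1/38972) = -118/9743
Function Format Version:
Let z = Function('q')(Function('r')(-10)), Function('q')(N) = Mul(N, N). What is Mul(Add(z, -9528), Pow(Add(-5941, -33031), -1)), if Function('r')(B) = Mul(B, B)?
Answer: Rational(-118, 9743) ≈ -0.012111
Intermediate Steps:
Function('r')(B) = Pow(B, 2)
Function('q')(N) = Pow(N, 2)
z = 10000 (z = Pow(Pow(-10, 2), 2) = Pow(100, 2) = 10000)
Mul(Add(z, -9528), Pow(Add(-5941, -33031), -1)) = Mul(Add(10000, -9528), Pow(Add(-5941, -33031), -1)) = Mul(472, Pow(-38972, -1)) = Mul(472, Rational(-1, 38972)) = Rational(-118, 9743)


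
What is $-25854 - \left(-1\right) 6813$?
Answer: $-19041$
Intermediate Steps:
$-25854 - \left(-1\right) 6813 = -25854 - -6813 = -25854 + 6813 = -19041$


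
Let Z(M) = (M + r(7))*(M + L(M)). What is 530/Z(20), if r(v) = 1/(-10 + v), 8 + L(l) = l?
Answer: 795/944 ≈ 0.84216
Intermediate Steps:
L(l) = -8 + l
Z(M) = (-8 + 2*M)*(-1/3 + M) (Z(M) = (M + 1/(-10 + 7))*(M + (-8 + M)) = (M + 1/(-3))*(-8 + 2*M) = (M - 1/3)*(-8 + 2*M) = (-1/3 + M)*(-8 + 2*M) = (-8 + 2*M)*(-1/3 + M))
530/Z(20) = 530/(8/3 + 2*20**2 - 26/3*20) = 530/(8/3 + 2*400 - 520/3) = 530/(8/3 + 800 - 520/3) = 530/(1888/3) = 530*(3/1888) = 795/944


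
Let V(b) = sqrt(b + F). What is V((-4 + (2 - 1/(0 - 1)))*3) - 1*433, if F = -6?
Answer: -433 + 3*I ≈ -433.0 + 3.0*I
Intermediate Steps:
V(b) = sqrt(-6 + b) (V(b) = sqrt(b - 6) = sqrt(-6 + b))
V((-4 + (2 - 1/(0 - 1)))*3) - 1*433 = sqrt(-6 + (-4 + (2 - 1/(0 - 1)))*3) - 1*433 = sqrt(-6 + (-4 + (2 - 1/(-1)))*3) - 433 = sqrt(-6 + (-4 + (2 - 1*(-1)))*3) - 433 = sqrt(-6 + (-4 + (2 + 1))*3) - 433 = sqrt(-6 + (-4 + 3)*3) - 433 = sqrt(-6 - 1*3) - 433 = sqrt(-6 - 3) - 433 = sqrt(-9) - 433 = 3*I - 433 = -433 + 3*I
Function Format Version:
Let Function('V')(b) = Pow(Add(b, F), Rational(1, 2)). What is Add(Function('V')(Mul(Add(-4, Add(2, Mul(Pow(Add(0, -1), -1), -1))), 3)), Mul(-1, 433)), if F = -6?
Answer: Add(-433, Mul(3, I)) ≈ Add(-433.00, Mul(3.0000, I))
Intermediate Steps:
Function('V')(b) = Pow(Add(-6, b), Rational(1, 2)) (Function('V')(b) = Pow(Add(b, -6), Rational(1, 2)) = Pow(Add(-6, b), Rational(1, 2)))
Add(Function('V')(Mul(Add(-4, Add(2, Mul(Pow(Add(0, -1), -1), -1))), 3)), Mul(-1, 433)) = Add(Pow(Add(-6, Mul(Add(-4, Add(2, Mul(Pow(Add(0, -1), -1), -1))), 3)), Rational(1, 2)), Mul(-1, 433)) = Add(Pow(Add(-6, Mul(Add(-4, Add(2, Mul(Pow(-1, -1), -1))), 3)), Rational(1, 2)), -433) = Add(Pow(Add(-6, Mul(Add(-4, Add(2, Mul(-1, -1))), 3)), Rational(1, 2)), -433) = Add(Pow(Add(-6, Mul(Add(-4, Add(2, 1)), 3)), Rational(1, 2)), -433) = Add(Pow(Add(-6, Mul(Add(-4, 3), 3)), Rational(1, 2)), -433) = Add(Pow(Add(-6, Mul(-1, 3)), Rational(1, 2)), -433) = Add(Pow(Add(-6, -3), Rational(1, 2)), -433) = Add(Pow(-9, Rational(1, 2)), -433) = Add(Mul(3, I), -433) = Add(-433, Mul(3, I))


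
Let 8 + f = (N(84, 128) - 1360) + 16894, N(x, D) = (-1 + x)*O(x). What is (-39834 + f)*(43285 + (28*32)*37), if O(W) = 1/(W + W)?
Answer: -104047598619/56 ≈ -1.8580e+9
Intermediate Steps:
O(W) = 1/(2*W)
N(x, D) = (-1 + x)/(2*x) (N(x, D) = (-1 + x)*(1/(2*x)) = (-1 + x)/(2*x))
f = 2608451/168 (f = -8 + (((½)*(-1 + 84)/84 - 1360) + 16894) = -8 + (((½)*(1/84)*83 - 1360) + 16894) = -8 + ((83/168 - 1360) + 16894) = -8 + (-228397/168 + 16894) = -8 + 2609795/168 = 2608451/168 ≈ 15527.)
(-39834 + f)*(43285 + (28*32)*37) = (-39834 + 2608451/168)*(43285 + (28*32)*37) = -4083661*(43285 + 896*37)/168 = -4083661*(43285 + 33152)/168 = -4083661/168*76437 = -104047598619/56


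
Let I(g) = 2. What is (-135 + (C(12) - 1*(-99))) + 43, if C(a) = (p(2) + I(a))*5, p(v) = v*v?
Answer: 37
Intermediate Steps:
p(v) = v²
C(a) = 30 (C(a) = (2² + 2)*5 = (4 + 2)*5 = 6*5 = 30)
(-135 + (C(12) - 1*(-99))) + 43 = (-135 + (30 - 1*(-99))) + 43 = (-135 + (30 + 99)) + 43 = (-135 + 129) + 43 = -6 + 43 = 37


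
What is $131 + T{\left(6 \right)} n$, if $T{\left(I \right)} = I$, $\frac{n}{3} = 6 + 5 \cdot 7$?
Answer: $869$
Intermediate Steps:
$n = 123$ ($n = 3 \left(6 + 5 \cdot 7\right) = 3 \left(6 + 35\right) = 3 \cdot 41 = 123$)
$131 + T{\left(6 \right)} n = 131 + 6 \cdot 123 = 131 + 738 = 869$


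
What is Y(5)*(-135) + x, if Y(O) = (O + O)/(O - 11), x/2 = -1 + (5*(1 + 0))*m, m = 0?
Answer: 223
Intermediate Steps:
x = -2 (x = 2*(-1 + (5*(1 + 0))*0) = 2*(-1 + (5*1)*0) = 2*(-1 + 5*0) = 2*(-1 + 0) = 2*(-1) = -2)
Y(O) = 2*O/(-11 + O) (Y(O) = (2*O)/(-11 + O) = 2*O/(-11 + O))
Y(5)*(-135) + x = (2*5/(-11 + 5))*(-135) - 2 = (2*5/(-6))*(-135) - 2 = (2*5*(-1/6))*(-135) - 2 = -5/3*(-135) - 2 = 225 - 2 = 223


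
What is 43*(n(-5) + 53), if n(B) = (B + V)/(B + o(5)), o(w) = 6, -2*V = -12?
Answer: 2322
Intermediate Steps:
V = 6 (V = -½*(-12) = 6)
n(B) = 1 (n(B) = (B + 6)/(B + 6) = (6 + B)/(6 + B) = 1)
43*(n(-5) + 53) = 43*(1 + 53) = 43*54 = 2322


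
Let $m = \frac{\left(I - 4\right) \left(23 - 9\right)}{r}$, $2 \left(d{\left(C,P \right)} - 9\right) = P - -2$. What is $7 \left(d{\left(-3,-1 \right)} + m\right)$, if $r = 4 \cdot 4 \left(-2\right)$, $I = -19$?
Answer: $\frac{2191}{16} \approx 136.94$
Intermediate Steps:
$d{\left(C,P \right)} = 10 + \frac{P}{2}$ ($d{\left(C,P \right)} = 9 + \frac{P - -2}{2} = 9 + \frac{P + 2}{2} = 9 + \frac{2 + P}{2} = 9 + \left(1 + \frac{P}{2}\right) = 10 + \frac{P}{2}$)
$r = -32$ ($r = 16 \left(-2\right) = -32$)
$m = \frac{161}{16}$ ($m = \frac{\left(-19 - 4\right) \left(23 - 9\right)}{-32} = \left(-23\right) 14 \left(- \frac{1}{32}\right) = \left(-322\right) \left(- \frac{1}{32}\right) = \frac{161}{16} \approx 10.063$)
$7 \left(d{\left(-3,-1 \right)} + m\right) = 7 \left(\left(10 + \frac{1}{2} \left(-1\right)\right) + \frac{161}{16}\right) = 7 \left(\left(10 - \frac{1}{2}\right) + \frac{161}{16}\right) = 7 \left(\frac{19}{2} + \frac{161}{16}\right) = 7 \cdot \frac{313}{16} = \frac{2191}{16}$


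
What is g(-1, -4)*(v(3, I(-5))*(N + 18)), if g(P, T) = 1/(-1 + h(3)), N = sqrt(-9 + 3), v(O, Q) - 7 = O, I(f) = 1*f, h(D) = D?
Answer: 90 + 5*I*sqrt(6) ≈ 90.0 + 12.247*I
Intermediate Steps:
I(f) = f
v(O, Q) = 7 + O
N = I*sqrt(6) (N = sqrt(-6) = I*sqrt(6) ≈ 2.4495*I)
g(P, T) = 1/2 (g(P, T) = 1/(-1 + 3) = 1/2)
g(-1, -4)*(v(3, I(-5))*(N + 18)) = ((7 + 3)*(I*sqrt(6) + 18))/2 = (10*(18 + I*sqrt(6)))/2 = (180 + 10*I*sqrt(6))/2 = 90 + 5*I*sqrt(6)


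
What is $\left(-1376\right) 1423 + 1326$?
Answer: $-1956722$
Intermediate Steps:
$\left(-1376\right) 1423 + 1326 = -1958048 + 1326 = -1956722$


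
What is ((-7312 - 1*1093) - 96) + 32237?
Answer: 23736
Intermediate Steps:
((-7312 - 1*1093) - 96) + 32237 = ((-7312 - 1093) - 96) + 32237 = (-8405 - 96) + 32237 = -8501 + 32237 = 23736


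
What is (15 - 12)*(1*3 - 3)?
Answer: 0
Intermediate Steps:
(15 - 12)*(1*3 - 3) = 3*(3 - 3) = 3*0 = 0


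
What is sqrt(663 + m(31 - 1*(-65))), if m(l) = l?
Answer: sqrt(759) ≈ 27.550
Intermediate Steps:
sqrt(663 + m(31 - 1*(-65))) = sqrt(663 + (31 - 1*(-65))) = sqrt(663 + (31 + 65)) = sqrt(663 + 96) = sqrt(759)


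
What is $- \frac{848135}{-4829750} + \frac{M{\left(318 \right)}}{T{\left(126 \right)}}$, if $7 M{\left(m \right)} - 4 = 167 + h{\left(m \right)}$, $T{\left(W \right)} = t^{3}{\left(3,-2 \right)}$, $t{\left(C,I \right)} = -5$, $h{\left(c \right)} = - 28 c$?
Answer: $\frac{343362599}{33808250} \approx 10.156$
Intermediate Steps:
$T{\left(W \right)} = -125$ ($T{\left(W \right)} = \left(-5\right)^{3} = -125$)
$M{\left(m \right)} = \frac{171}{7} - 4 m$ ($M{\left(m \right)} = \frac{4}{7} + \frac{167 - 28 m}{7} = \frac{4}{7} - \left(- \frac{167}{7} + 4 m\right) = \frac{171}{7} - 4 m$)
$- \frac{848135}{-4829750} + \frac{M{\left(318 \right)}}{T{\left(126 \right)}} = - \frac{848135}{-4829750} + \frac{\frac{171}{7} - 1272}{-125} = \left(-848135\right) \left(- \frac{1}{4829750}\right) + \left(\frac{171}{7} - 1272\right) \left(- \frac{1}{125}\right) = \frac{169627}{965950} - - \frac{8733}{875} = \frac{169627}{965950} + \frac{8733}{875} = \frac{343362599}{33808250}$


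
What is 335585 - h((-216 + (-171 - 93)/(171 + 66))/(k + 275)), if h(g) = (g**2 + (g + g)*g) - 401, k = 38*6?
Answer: 530530811802322/1579029169 ≈ 3.3599e+5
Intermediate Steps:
k = 228
h(g) = -401 + 3*g**2 (h(g) = (g**2 + (2*g)*g) - 401 = (g**2 + 2*g**2) - 401 = 3*g**2 - 401 = -401 + 3*g**2)
335585 - h((-216 + (-171 - 93)/(171 + 66))/(k + 275)) = 335585 - (-401 + 3*((-216 + (-171 - 93)/(171 + 66))/(228 + 275))**2) = 335585 - (-401 + 3*((-216 - 264/237)/503)**2) = 335585 - (-401 + 3*((-216 - 264*1/237)*(1/503))**2) = 335585 - (-401 + 3*((-216 - 88/79)*(1/503))**2) = 335585 - (-401 + 3*(-17152/79*1/503)**2) = 335585 - (-401 + 3*(-17152/39737)**2) = 335585 - (-401 + 3*(294191104/1579029169)) = 335585 - (-401 + 882573312/1579029169) = 335585 - 1*(-632308123457/1579029169) = 335585 + 632308123457/1579029169 = 530530811802322/1579029169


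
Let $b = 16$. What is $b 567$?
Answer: $9072$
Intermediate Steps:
$b 567 = 16 \cdot 567 = 9072$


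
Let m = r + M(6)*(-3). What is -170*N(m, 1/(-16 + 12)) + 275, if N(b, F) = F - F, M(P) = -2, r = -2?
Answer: 275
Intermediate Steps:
m = 4 (m = -2 - 2*(-3) = -2 + 6 = 4)
N(b, F) = 0
-170*N(m, 1/(-16 + 12)) + 275 = -170*0 + 275 = 0 + 275 = 275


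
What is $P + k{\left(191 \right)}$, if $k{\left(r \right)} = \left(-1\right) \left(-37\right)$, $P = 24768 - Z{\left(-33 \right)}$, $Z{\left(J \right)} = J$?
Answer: $24838$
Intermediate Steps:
$P = 24801$ ($P = 24768 - -33 = 24768 + 33 = 24801$)
$k{\left(r \right)} = 37$
$P + k{\left(191 \right)} = 24801 + 37 = 24838$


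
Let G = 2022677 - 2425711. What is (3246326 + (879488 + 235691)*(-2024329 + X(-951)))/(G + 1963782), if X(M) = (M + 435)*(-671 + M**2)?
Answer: -522292976261285/1560748 ≈ -3.3464e+8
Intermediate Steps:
X(M) = (-671 + M**2)*(435 + M) (X(M) = (435 + M)*(-671 + M**2) = (-671 + M**2)*(435 + M))
G = -403034
(3246326 + (879488 + 235691)*(-2024329 + X(-951)))/(G + 1963782) = (3246326 + (879488 + 235691)*(-2024329 + (-291885 + (-951)**3 - 671*(-951) + 435*(-951)**2)))/(-403034 + 1963782) = (3246326 + 1115179*(-2024329 + (-291885 - 860085351 + 638121 + 435*904401)))/1560748 = (3246326 + 1115179*(-2024329 + (-291885 - 860085351 + 638121 + 393414435)))*(1/1560748) = (3246326 + 1115179*(-2024329 - 466324680))*(1/1560748) = (3246326 + 1115179*(-468349009))*(1/1560748) = (3246326 - 522292979507611)*(1/1560748) = -522292976261285*1/1560748 = -522292976261285/1560748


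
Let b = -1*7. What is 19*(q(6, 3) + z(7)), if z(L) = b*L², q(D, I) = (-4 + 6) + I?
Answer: -6422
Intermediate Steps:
q(D, I) = 2 + I
b = -7
z(L) = -7*L²
19*(q(6, 3) + z(7)) = 19*((2 + 3) - 7*7²) = 19*(5 - 7*49) = 19*(5 - 343) = 19*(-338) = -6422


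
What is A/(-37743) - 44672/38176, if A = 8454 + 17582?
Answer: -3641312/1957713 ≈ -1.8600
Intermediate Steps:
A = 26036
A/(-37743) - 44672/38176 = 26036/(-37743) - 44672/38176 = 26036*(-1/37743) - 44672*1/38176 = -1132/1641 - 1396/1193 = -3641312/1957713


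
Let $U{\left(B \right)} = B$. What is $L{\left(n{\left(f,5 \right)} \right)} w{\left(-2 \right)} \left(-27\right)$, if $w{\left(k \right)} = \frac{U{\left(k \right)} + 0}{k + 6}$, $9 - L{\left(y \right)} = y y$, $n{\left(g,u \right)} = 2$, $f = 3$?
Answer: $\frac{135}{2} \approx 67.5$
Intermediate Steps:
$L{\left(y \right)} = 9 - y^{2}$ ($L{\left(y \right)} = 9 - y y = 9 - y^{2}$)
$w{\left(k \right)} = \frac{k}{6 + k}$ ($w{\left(k \right)} = \frac{k + 0}{k + 6} = \frac{k}{6 + k}$)
$L{\left(n{\left(f,5 \right)} \right)} w{\left(-2 \right)} \left(-27\right) = \left(9 - 2^{2}\right) \left(- \frac{2}{6 - 2}\right) \left(-27\right) = \left(9 - 4\right) \left(- \frac{2}{4}\right) \left(-27\right) = \left(9 - 4\right) \left(\left(-2\right) \frac{1}{4}\right) \left(-27\right) = 5 \left(- \frac{1}{2}\right) \left(-27\right) = \left(- \frac{5}{2}\right) \left(-27\right) = \frac{135}{2}$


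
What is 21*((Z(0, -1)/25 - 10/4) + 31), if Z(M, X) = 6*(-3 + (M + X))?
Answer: 28917/50 ≈ 578.34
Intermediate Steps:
Z(M, X) = -18 + 6*M + 6*X (Z(M, X) = 6*(-3 + M + X) = -18 + 6*M + 6*X)
21*((Z(0, -1)/25 - 10/4) + 31) = 21*(((-18 + 6*0 + 6*(-1))/25 - 10/4) + 31) = 21*(((-18 + 0 - 6)*(1/25) - 10*1/4) + 31) = 21*((-24*1/25 - 5/2) + 31) = 21*((-24/25 - 5/2) + 31) = 21*(-173/50 + 31) = 21*(1377/50) = 28917/50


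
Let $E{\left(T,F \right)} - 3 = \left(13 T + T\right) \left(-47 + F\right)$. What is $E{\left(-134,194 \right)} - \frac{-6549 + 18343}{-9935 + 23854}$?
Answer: $- \frac{3838440505}{13919} \approx -2.7577 \cdot 10^{5}$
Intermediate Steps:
$E{\left(T,F \right)} = 3 + 14 T \left(-47 + F\right)$ ($E{\left(T,F \right)} = 3 + \left(13 T + T\right) \left(-47 + F\right) = 3 + 14 T \left(-47 + F\right)$)
$E{\left(-134,194 \right)} - \frac{-6549 + 18343}{-9935 + 23854} = \left(3 - -88172 + 14 \cdot 194 \left(-134\right)\right) - \frac{-6549 + 18343}{-9935 + 23854} = \left(3 + 88172 - 363944\right) - \frac{11794}{13919} = -275769 - 11794 \cdot \frac{1}{13919} = -275769 - \frac{11794}{13919} = - \frac{3838440505}{13919}$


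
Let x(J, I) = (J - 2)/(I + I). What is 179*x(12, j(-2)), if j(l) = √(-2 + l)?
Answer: -895*I/2 ≈ -447.5*I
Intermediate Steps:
x(J, I) = (-2 + J)/(2*I) (x(J, I) = (-2 + J)/((2*I)) = (-2 + J)*(1/(2*I)) = (-2 + J)/(2*I))
179*x(12, j(-2)) = 179*((-2 + 12)/(2*(√(-2 - 2)))) = 179*((½)*10/√(-4)) = 179*((½)*10/(2*I)) = 179*((½)*(-I/2)*10) = 179*(-5*I/2) = -895*I/2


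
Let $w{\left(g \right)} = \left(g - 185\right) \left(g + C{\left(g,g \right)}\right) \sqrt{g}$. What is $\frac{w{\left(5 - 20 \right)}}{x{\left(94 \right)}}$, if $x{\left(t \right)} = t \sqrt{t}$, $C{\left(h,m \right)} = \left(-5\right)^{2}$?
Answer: $- \frac{500 i \sqrt{1410}}{2209} \approx - 8.4993 i$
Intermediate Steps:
$C{\left(h,m \right)} = 25$
$x{\left(t \right)} = t^{\frac{3}{2}}$
$w{\left(g \right)} = \sqrt{g} \left(-185 + g\right) \left(25 + g\right)$ ($w{\left(g \right)} = \left(g - 185\right) \left(g + 25\right) \sqrt{g} = \left(-185 + g\right) \left(25 + g\right) \sqrt{g} = \sqrt{g} \left(-185 + g\right) \left(25 + g\right)$)
$\frac{w{\left(5 - 20 \right)}}{x{\left(94 \right)}} = \frac{\sqrt{5 - 20} \left(-4625 + \left(5 - 20\right)^{2} - 160 \left(5 - 20\right)\right)}{94^{\frac{3}{2}}} = \frac{\sqrt{5 - 20} \left(-4625 + \left(5 - 20\right)^{2} - 160 \left(5 - 20\right)\right)}{94 \sqrt{94}} = \sqrt{-15} \left(-4625 + \left(-15\right)^{2} - -2400\right) \frac{\sqrt{94}}{8836} = i \sqrt{15} \left(-4625 + 225 + 2400\right) \frac{\sqrt{94}}{8836} = i \sqrt{15} \left(-2000\right) \frac{\sqrt{94}}{8836} = - 2000 i \sqrt{15} \frac{\sqrt{94}}{8836} = - \frac{500 i \sqrt{1410}}{2209}$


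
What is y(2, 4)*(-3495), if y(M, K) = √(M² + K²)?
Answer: -6990*√5 ≈ -15630.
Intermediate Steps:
y(M, K) = √(K² + M²)
y(2, 4)*(-3495) = √(4² + 2²)*(-3495) = √(16 + 4)*(-3495) = √20*(-3495) = (2*√5)*(-3495) = -6990*√5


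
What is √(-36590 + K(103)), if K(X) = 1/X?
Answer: I*√388183207/103 ≈ 191.29*I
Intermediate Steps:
√(-36590 + K(103)) = √(-36590 + 1/103) = √(-3768769/103) = I*√388183207/103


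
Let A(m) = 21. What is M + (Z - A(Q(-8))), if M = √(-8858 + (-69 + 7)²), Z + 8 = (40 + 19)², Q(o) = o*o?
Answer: 3452 + I*√5014 ≈ 3452.0 + 70.81*I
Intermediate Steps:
Q(o) = o²
Z = 3473 (Z = -8 + (40 + 19)² = -8 + 59² = -8 + 3481 = 3473)
M = I*√5014 (M = √(-8858 + (-62)²) = √(-8858 + 3844) = √(-5014) = I*√5014 ≈ 70.81*I)
M + (Z - A(Q(-8))) = I*√5014 + (3473 - 1*21) = I*√5014 + (3473 - 21) = I*√5014 + 3452 = 3452 + I*√5014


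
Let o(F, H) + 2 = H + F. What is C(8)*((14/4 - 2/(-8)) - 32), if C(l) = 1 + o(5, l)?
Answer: -339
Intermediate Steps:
o(F, H) = -2 + F + H (o(F, H) = -2 + (H + F) = -2 + (F + H) = -2 + F + H)
C(l) = 4 + l (C(l) = 1 + (-2 + 5 + l) = 1 + (3 + l) = 4 + l)
C(8)*((14/4 - 2/(-8)) - 32) = (4 + 8)*((14/4 - 2/(-8)) - 32) = 12*((14*(¼) - 2*(-⅛)) - 32) = 12*((7/2 + ¼) - 32) = 12*(15/4 - 32) = 12*(-113/4) = -339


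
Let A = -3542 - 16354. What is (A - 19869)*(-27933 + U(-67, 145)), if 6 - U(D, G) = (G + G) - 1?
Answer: 1122009240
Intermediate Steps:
U(D, G) = 7 - 2*G (U(D, G) = 6 - ((G + G) - 1) = 6 - (2*G - 1) = 6 - (-1 + 2*G) = 6 + (1 - 2*G) = 7 - 2*G)
A = -19896
(A - 19869)*(-27933 + U(-67, 145)) = (-19896 - 19869)*(-27933 + (7 - 2*145)) = -39765*(-27933 + (7 - 290)) = -39765*(-27933 - 283) = -39765*(-28216) = 1122009240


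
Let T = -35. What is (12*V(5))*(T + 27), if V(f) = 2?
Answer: -192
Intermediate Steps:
(12*V(5))*(T + 27) = (12*2)*(-35 + 27) = 24*(-8) = -192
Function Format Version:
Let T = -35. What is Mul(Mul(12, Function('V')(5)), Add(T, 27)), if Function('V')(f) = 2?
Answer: -192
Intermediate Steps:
Mul(Mul(12, Function('V')(5)), Add(T, 27)) = Mul(Mul(12, 2), Add(-35, 27)) = Mul(24, -8) = -192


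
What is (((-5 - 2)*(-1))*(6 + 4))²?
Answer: 4900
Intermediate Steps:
(((-5 - 2)*(-1))*(6 + 4))² = (-7*(-1)*10)² = (7*10)² = 70² = 4900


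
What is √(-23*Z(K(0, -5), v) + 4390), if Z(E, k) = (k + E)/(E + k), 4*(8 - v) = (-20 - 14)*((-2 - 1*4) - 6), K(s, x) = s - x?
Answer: √4367 ≈ 66.083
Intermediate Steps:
v = -94 (v = 8 - (-20 - 14)*((-2 - 1*4) - 6)/4 = 8 - (-17)*((-2 - 4) - 6)/2 = 8 - (-17)*(-6 - 6)/2 = 8 - (-17)*(-12)/2 = 8 - ¼*408 = 8 - 102 = -94)
Z(E, k) = 1 (Z(E, k) = (E + k)/(E + k) = 1)
√(-23*Z(K(0, -5), v) + 4390) = √(-23*1 + 4390) = √(-23 + 4390) = √4367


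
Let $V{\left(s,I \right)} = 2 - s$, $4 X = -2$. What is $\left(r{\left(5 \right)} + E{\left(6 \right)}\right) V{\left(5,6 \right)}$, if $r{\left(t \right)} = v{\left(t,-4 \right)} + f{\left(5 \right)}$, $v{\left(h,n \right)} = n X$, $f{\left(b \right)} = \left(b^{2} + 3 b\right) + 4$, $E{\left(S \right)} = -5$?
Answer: $-123$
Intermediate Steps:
$X = - \frac{1}{2}$ ($X = \frac{1}{4} \left(-2\right) = - \frac{1}{2} \approx -0.5$)
$f{\left(b \right)} = 4 + b^{2} + 3 b$
$v{\left(h,n \right)} = - \frac{n}{2}$ ($v{\left(h,n \right)} = n \left(- \frac{1}{2}\right) = - \frac{n}{2}$)
$r{\left(t \right)} = 46$ ($r{\left(t \right)} = \left(- \frac{1}{2}\right) \left(-4\right) + \left(4 + 5^{2} + 3 \cdot 5\right) = 2 + \left(4 + 25 + 15\right) = 2 + 44 = 46$)
$\left(r{\left(5 \right)} + E{\left(6 \right)}\right) V{\left(5,6 \right)} = \left(46 - 5\right) \left(2 - 5\right) = 41 \left(2 - 5\right) = 41 \left(-3\right) = -123$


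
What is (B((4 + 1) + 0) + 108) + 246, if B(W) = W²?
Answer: 379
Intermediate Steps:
(B((4 + 1) + 0) + 108) + 246 = (((4 + 1) + 0)² + 108) + 246 = ((5 + 0)² + 108) + 246 = (5² + 108) + 246 = (25 + 108) + 246 = 133 + 246 = 379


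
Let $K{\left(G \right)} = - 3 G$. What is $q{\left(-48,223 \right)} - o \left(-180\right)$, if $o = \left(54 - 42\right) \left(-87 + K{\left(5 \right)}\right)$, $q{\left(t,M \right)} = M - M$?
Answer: $-220320$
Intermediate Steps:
$q{\left(t,M \right)} = 0$
$o = -1224$ ($o = \left(54 - 42\right) \left(-87 - 15\right) = 12 \left(-87 - 15\right) = 12 \left(-102\right) = -1224$)
$q{\left(-48,223 \right)} - o \left(-180\right) = 0 - \left(-1224\right) \left(-180\right) = 0 - 220320 = -220320$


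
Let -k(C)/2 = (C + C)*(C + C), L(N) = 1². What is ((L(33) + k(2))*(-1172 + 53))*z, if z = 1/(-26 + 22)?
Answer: -34689/4 ≈ -8672.3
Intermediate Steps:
L(N) = 1
k(C) = -8*C² (k(C) = -2*(C + C)*(C + C) = -2*2*C*2*C = -8*C²)
z = -¼ (z = 1/(-4) = -¼ ≈ -0.25000)
((L(33) + k(2))*(-1172 + 53))*z = ((1 - 8*2²)*(-1172 + 53))*(-¼) = ((1 - 8*4)*(-1119))*(-¼) = ((1 - 32)*(-1119))*(-¼) = -31*(-1119)*(-¼) = 34689*(-¼) = -34689/4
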